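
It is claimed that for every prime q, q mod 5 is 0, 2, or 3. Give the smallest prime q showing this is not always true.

q = 11

A counterexample is any prime q such that the claim fails; we check each in order.
q = 2: 2 mod 5 = 2.
q = 3: 3 mod 5 = 3.
q = 5: 5 mod 5 = 0.
q = 7: 7 mod 5 = 2.
q = 11: 11 mod 5 = 1 — not in {0, 2, 3}.
Thus q = 11 disproves the claim, and no smaller q works.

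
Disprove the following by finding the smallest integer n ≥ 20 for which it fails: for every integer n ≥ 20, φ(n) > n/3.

n = 20: φ(20) = 8 and 20/3 = 20/3, so φ(20) > 20/3.
n = 21: φ(21) = 12 and 21/3 = 7, so φ(21) > 21/3.
n = 22: φ(22) = 10 and 22/3 = 22/3, so φ(22) > 22/3.
n = 23: φ(23) = 22 and 23/3 = 23/3, so φ(23) > 23/3.
n = 24: φ(24) = 8 and 24/3 = 8, so φ(24) ≤ 24/3.
Hence n = 24 is a counterexample.

n = 24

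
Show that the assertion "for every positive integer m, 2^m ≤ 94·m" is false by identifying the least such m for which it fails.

We need the least positive integer m for which 2^m > 94·m.
For m = 1, 2, 3, 4, 5, 6, 7, 8, 9 the conclusion holds.
m = 10: 2^m = 1024 and 94·m = 940, so 1024 > 940.
Thus m = 10 disproves the claim, and no smaller m works.

m = 10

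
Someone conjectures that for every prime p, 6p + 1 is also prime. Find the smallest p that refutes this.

A counterexample is any prime p such that 6p + 1 is not prime; we check each in order.
p = 2: 6p + 1 = 13, prime.
p = 3: 6p + 1 = 19, prime.
p = 5: 6p + 1 = 31, prime.
p = 7: 6p + 1 = 43, prime.
p = 11: 6p + 1 = 67, prime.
p = 13: 6p + 1 = 79, prime.
p = 17: 6p + 1 = 103, prime.
p = 19: 6p + 1 = 115 = 5 × 23, not prime.

p = 19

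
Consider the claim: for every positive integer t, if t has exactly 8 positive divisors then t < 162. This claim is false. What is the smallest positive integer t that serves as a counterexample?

t = 165

A counterexample is any positive integer t such that t has exactly 8 positive divisors but the claim fails; we check each in order.
For t = 24, 30, 40, 42, …, 138, 152, 154 the conclusion holds.
t = 165: τ(165) = 8; 165 ≥ 162.
So t = 165 is the smallest counterexample.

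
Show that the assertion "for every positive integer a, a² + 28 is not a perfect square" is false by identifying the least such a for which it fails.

a = 6

Check each positive integer a in order until a² + 28 is a perfect square.
The first 5 eligible values, up to a = 5, all satisfy the conclusion.
a = 6: 6² + 28 = 64 = 8², a perfect square.
So a = 6 is the smallest counterexample.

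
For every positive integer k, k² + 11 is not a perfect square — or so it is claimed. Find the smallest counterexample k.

The first 4 eligible values, up to k = 4, all satisfy the conclusion.
k = 5: 5² + 11 = 36 = 6², a perfect square.

k = 5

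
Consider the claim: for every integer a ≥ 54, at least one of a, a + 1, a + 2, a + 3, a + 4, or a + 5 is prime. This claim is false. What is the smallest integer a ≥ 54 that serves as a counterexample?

A counterexample is any integer a ≥ 54 such that a, a + 1, a + 2, a + 3, a + 4, a + 5 are all composite; we check each in order.
The first 36 eligible values, up to a = 89, all satisfy the conclusion.
a = 90: 90 = 2 × 45; 91 = 7 × 13; 92 = 2 × 46; 93 = 3 × 31; 94 = 2 × 47; 95 = 5 × 19 — all composite.

a = 90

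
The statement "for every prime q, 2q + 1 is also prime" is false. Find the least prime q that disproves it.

We need the least prime q for which 2q + 1 is not prime.
For q = 2, 3, 5 the conclusion holds.
q = 7: 2q + 1 = 15 = 3 × 5, not prime.
So q = 7 is the smallest counterexample.

q = 7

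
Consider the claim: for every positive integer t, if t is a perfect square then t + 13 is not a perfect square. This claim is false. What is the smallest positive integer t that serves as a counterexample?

t = 36

A counterexample is any positive integer t such that t is a perfect square but t + 13 is a perfect square; we check each in order.
The first 5 eligible values, up to t = 25, all satisfy the conclusion.
t = 36: 36 = 6² and 36 + 13 = 49 = 7².
Hence t = 36 is a counterexample.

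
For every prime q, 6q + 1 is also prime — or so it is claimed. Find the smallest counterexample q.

q = 19

We need the least prime q for which 6q + 1 is not prime.
For q = 2, 3, 5, 7, 11, 13, 17 the conclusion holds.
q = 19: 6q + 1 = 115 = 5 × 23, not prime.
Thus q = 19 disproves the claim, and no smaller q works.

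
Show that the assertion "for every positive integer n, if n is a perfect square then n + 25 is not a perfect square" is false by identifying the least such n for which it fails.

n = 144

Check each positive integer n in order until n is a perfect square but n + 25 is a perfect square.
For n = 1, 4, 9, 16, …, 81, 100, 121 the conclusion holds.
n = 144: 144 = 12² and 144 + 25 = 169 = 13².
Hence n = 144 is a counterexample.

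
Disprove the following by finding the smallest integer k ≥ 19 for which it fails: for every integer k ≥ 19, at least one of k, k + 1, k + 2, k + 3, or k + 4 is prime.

We need the least integer k ≥ 19 for which k, k + 1, k + 2, k + 3, k + 4 are all composite.
For k = 19, 20, 21, 22, 23 the conclusion holds.
k = 24: 24 = 2 × 12; 25 = 5 × 5; 26 = 2 × 13; 27 = 3 × 9; 28 = 2 × 14 — all composite.
So k = 24 is the smallest counterexample.

k = 24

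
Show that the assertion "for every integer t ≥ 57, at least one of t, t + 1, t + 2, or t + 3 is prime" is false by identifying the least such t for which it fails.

Check each integer t ≥ 57 in order until t, t + 1, t + 2, t + 3 are all composite.
The first 5 eligible values, up to t = 61, all satisfy the conclusion.
t = 62: 62 = 2 × 31; 63 = 3 × 21; 64 = 2 × 32; 65 = 5 × 13 — all composite.
So t = 62 is the smallest counterexample.

t = 62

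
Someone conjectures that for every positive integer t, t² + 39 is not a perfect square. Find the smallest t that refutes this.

t = 5

A counterexample is any positive integer t such that t² + 39 is a perfect square; we check each in order.
The first 4 eligible values, up to t = 4, all satisfy the conclusion.
t = 5: 5² + 39 = 64 = 8², a perfect square.
Hence t = 5 is a counterexample.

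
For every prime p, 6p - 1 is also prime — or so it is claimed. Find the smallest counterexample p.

A counterexample is any prime p such that 6p - 1 is not prime; we check each in order.
For p = 2, 3, 5, 7 the conclusion holds.
p = 11: 6p - 1 = 65 = 5 × 13, not prime.
Thus p = 11 disproves the claim, and no smaller p works.

p = 11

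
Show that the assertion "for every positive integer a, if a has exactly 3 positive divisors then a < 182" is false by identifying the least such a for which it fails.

a = 289

a = 4: τ(4) = 3; 4 < 182.
a = 9: τ(9) = 3; 9 < 182.
a = 25: τ(25) = 3; 25 < 182.
a = 49: τ(49) = 3; 49 < 182.
a = 121: τ(121) = 3; 121 < 182.
a = 169: τ(169) = 3; 169 < 182.
a = 289: τ(289) = 3; 289 ≥ 182.
Hence a = 289 is a counterexample.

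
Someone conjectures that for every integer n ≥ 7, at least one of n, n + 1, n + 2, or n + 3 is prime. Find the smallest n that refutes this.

n = 24

The first 17 eligible values, up to n = 23, all satisfy the conclusion.
n = 24: 24 = 2 × 12; 25 = 5 × 5; 26 = 2 × 13; 27 = 3 × 9 — all composite.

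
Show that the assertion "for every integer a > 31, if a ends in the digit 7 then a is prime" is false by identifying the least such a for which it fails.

a = 57

a = 37: 37 ends in 7 and is prime.
a = 47: 47 ends in 7 and is prime.
a = 57: 57 ends in 7; 57 = 3 × 19, composite.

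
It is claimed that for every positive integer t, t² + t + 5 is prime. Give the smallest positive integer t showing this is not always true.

A counterexample is any positive integer t such that t² + t + 5 is not prime; we check each in order.
t = 1: t² + t + 5 = 7, prime.
t = 2: t² + t + 5 = 11, prime.
t = 3: t² + t + 5 = 17, prime.
t = 4: t² + t + 5 = 25 = 5 × 5, composite.
Thus t = 4 disproves the claim, and no smaller t works.

t = 4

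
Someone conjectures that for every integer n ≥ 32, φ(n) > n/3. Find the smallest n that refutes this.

n = 36

A counterexample is any integer n ≥ 32 such that the claim fails; we check each in order.
The first 4 eligible values, up to n = 35, all satisfy the conclusion.
n = 36: φ(36) = 12 and 36/3 = 12, so φ(36) ≤ 36/3.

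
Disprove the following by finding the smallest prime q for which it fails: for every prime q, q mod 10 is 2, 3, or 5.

A counterexample is any prime q such that the claim fails; we check each in order.
For q = 2, 3, 5 the conclusion holds.
q = 7: 7 mod 10 = 7 — not in {2, 3, 5}.
Thus q = 7 disproves the claim, and no smaller q works.

q = 7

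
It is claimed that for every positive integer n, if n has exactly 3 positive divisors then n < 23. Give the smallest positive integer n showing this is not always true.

n = 25

A counterexample is any positive integer n such that n has exactly 3 positive divisors but the claim fails; we check each in order.
For n = 4, 9 the conclusion holds.
n = 25: τ(25) = 3; 25 ≥ 23.
So n = 25 is the smallest counterexample.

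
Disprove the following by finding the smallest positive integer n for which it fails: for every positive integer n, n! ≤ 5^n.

We need the least positive integer n for which n! > 5^n.
For n = 1, 2, 3, 4, …, 9, 10, 11 the conclusion holds.
n = 12: n! = 479001600 and 5^n = 244140625, so 479001600 > 244140625.
Hence n = 12 is a counterexample.

n = 12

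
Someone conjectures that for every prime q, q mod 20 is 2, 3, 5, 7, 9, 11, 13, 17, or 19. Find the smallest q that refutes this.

A counterexample is any prime q such that the claim fails; we check each in order.
The first 12 eligible values, up to q = 37, all satisfy the conclusion.
q = 41: 41 mod 20 = 1 — not in {2, 3, 5, 7, 9, 11, 13, 17, 19}.
Hence q = 41 is a counterexample.

q = 41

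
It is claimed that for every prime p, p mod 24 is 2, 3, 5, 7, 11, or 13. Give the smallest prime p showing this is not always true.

We need the least prime p for which the claim fails.
The first 6 eligible values, up to p = 13, all satisfy the conclusion.
p = 17: 17 mod 24 = 17 — not in {2, 3, 5, 7, 11, 13}.
So p = 17 is the smallest counterexample.

p = 17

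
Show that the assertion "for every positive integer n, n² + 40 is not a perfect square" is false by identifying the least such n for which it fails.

n = 3

Check each positive integer n in order until n² + 40 is a perfect square.
For n = 1, 2 the conclusion holds.
n = 3: 3² + 40 = 49 = 7², a perfect square.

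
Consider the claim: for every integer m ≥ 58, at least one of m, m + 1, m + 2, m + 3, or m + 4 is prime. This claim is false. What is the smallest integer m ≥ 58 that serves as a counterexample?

m = 62

A counterexample is any integer m ≥ 58 such that m, m + 1, m + 2, m + 3, m + 4 are all composite; we check each in order.
For m = 58, 59, 60, 61 the conclusion holds.
m = 62: 62 = 2 × 31; 63 = 3 × 21; 64 = 2 × 32; 65 = 5 × 13; 66 = 2 × 33 — all composite.
Thus m = 62 disproves the claim, and no smaller m works.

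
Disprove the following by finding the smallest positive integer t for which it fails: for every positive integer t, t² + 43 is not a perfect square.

t = 21

For t = 1, 2, 3, 4, …, 18, 19, 20 the conclusion holds.
t = 21: 21² + 43 = 484 = 22², a perfect square.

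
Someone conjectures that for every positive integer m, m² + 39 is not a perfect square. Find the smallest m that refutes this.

A counterexample is any positive integer m such that m² + 39 is a perfect square; we check each in order.
m = 1: 1² + 39 = 40, not a perfect square.
m = 2: 2² + 39 = 43, not a perfect square.
m = 3: 3² + 39 = 48, not a perfect square.
m = 4: 4² + 39 = 55, not a perfect square.
m = 5: 5² + 39 = 64 = 8², a perfect square.
Thus m = 5 disproves the claim, and no smaller m works.

m = 5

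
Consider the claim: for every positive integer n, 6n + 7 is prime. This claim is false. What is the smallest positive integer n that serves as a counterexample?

Check each positive integer n in order until 6n + 7 is not prime.
n = 1: 6n + 7 = 13, prime.
n = 2: 6n + 7 = 19, prime.
n = 3: 6n + 7 = 25 = 5 × 5, composite.
Hence n = 3 is a counterexample.

n = 3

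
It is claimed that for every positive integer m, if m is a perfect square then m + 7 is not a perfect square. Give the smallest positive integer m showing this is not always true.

m = 9

m = 1: 1 + 7 = 8, not a perfect square.
m = 4: 4 + 7 = 11, not a perfect square.
m = 9: 9 = 3² and 9 + 7 = 16 = 4².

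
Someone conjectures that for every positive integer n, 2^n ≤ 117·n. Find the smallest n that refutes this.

n = 11

The first 10 eligible values, up to n = 10, all satisfy the conclusion.
n = 11: 2^n = 2048 and 117·n = 1287, so 2048 > 1287.
So n = 11 is the smallest counterexample.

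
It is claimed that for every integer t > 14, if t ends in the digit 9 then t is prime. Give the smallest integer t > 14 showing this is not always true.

t = 39

t = 19: 19 ends in 9 and is prime.
t = 29: 29 ends in 9 and is prime.
t = 39: 39 ends in 9; 39 = 3 × 13, composite.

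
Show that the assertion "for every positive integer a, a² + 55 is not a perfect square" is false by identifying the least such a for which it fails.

We need the least positive integer a for which a² + 55 is a perfect square.
a = 1: 1² + 55 = 56, not a perfect square.
a = 2: 2² + 55 = 59, not a perfect square.
a = 3: 3² + 55 = 64 = 8², a perfect square.

a = 3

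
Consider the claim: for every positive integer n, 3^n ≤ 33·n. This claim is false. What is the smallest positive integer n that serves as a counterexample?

n = 5

We need the least positive integer n for which 3^n > 33·n.
n = 1: 3^n = 3 and 33·n = 33, so 3 ≤ 33.
n = 2: 3^n = 9 and 33·n = 66, so 9 ≤ 66.
n = 3: 3^n = 27 and 33·n = 99, so 27 ≤ 99.
n = 4: 3^n = 81 and 33·n = 132, so 81 ≤ 132.
n = 5: 3^n = 243 and 33·n = 165, so 243 > 165.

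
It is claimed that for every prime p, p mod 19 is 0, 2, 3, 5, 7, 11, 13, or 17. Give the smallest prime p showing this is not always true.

We need the least prime p for which the claim fails.
For p = 2, 3, 5, 7, 11, 13, 17, 19 the conclusion holds.
p = 23: 23 mod 19 = 4 — not in {0, 2, 3, 5, 7, 11, 13, 17}.

p = 23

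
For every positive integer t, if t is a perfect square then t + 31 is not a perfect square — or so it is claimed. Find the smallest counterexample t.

We need the least positive integer t for which t is a perfect square but t + 31 is a perfect square.
For t = 1, 4, 9, 16, …, 144, 169, 196 the conclusion holds.
t = 225: 225 = 15² and 225 + 31 = 256 = 16².
Thus t = 225 disproves the claim, and no smaller t works.

t = 225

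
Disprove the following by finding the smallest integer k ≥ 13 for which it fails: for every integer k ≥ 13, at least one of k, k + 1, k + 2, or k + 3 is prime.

k = 24

A counterexample is any integer k ≥ 13 such that k, k + 1, k + 2, k + 3 are all composite; we check each in order.
For k = 13, 14, 15, 16, …, 21, 22, 23 the conclusion holds.
k = 24: 24 = 2 × 12; 25 = 5 × 5; 26 = 2 × 13; 27 = 3 × 9 — all composite.
Hence k = 24 is a counterexample.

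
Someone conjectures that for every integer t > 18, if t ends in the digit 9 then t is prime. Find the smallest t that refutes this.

t = 39

Check each integer t > 18 in order until t ends in the digit 9 but t is not prime.
For t = 19, 29 the conclusion holds.
t = 39: 39 ends in 9; 39 = 3 × 13, composite.
So t = 39 is the smallest counterexample.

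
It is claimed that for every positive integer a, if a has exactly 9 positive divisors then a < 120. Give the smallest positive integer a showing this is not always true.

a = 196

Check each positive integer a in order until a has exactly 9 positive divisors but the claim fails.
For a = 36, 100 the conclusion holds.
a = 196: τ(196) = 9; 196 ≥ 120.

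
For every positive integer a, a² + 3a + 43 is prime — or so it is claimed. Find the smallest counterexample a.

a = 39

For a = 1, 2, 3, 4, …, 36, 37, 38 the conclusion holds.
a = 39: a² + 3a + 43 = 1681 = 41 × 41, composite.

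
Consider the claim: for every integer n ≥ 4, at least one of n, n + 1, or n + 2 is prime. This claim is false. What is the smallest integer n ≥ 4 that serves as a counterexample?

n = 8

Check each integer n ≥ 4 in order until n, n + 1, n + 2 are all composite.
n = 4: 5 is prime.
n = 5: 5 is prime.
n = 6: 7 is prime.
n = 7: 7 is prime.
n = 8: 8 = 2 × 4; 9 = 3 × 3; 10 = 2 × 5 — all composite.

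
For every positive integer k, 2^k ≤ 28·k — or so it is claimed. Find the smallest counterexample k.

k = 1: 2^k = 2 and 28·k = 28, so 2 ≤ 28.
k = 2: 2^k = 4 and 28·k = 56, so 4 ≤ 56.
k = 3: 2^k = 8 and 28·k = 84, so 8 ≤ 84.
k = 4: 2^k = 16 and 28·k = 112, so 16 ≤ 112.
k = 5: 2^k = 32 and 28·k = 140, so 32 ≤ 140.
k = 6: 2^k = 64 and 28·k = 168, so 64 ≤ 168.
k = 7: 2^k = 128 and 28·k = 196, so 128 ≤ 196.
k = 8: 2^k = 256 and 28·k = 224, so 256 > 224.
So k = 8 is the smallest counterexample.

k = 8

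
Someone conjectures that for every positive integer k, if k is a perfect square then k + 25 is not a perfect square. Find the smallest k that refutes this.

A counterexample is any positive integer k such that k is a perfect square but k + 25 is a perfect square; we check each in order.
For k = 1, 4, 9, 16, …, 81, 100, 121 the conclusion holds.
k = 144: 144 = 12² and 144 + 25 = 169 = 13².
Hence k = 144 is a counterexample.

k = 144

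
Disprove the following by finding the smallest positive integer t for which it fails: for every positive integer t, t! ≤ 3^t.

t = 7

For t = 1, 2, 3, 4, 5, 6 the conclusion holds.
t = 7: t! = 5040 and 3^t = 2187, so 5040 > 2187.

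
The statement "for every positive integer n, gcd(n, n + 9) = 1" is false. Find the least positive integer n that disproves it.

n = 3

n = 1: gcd(1, 10) = 1.
n = 2: gcd(2, 11) = 1.
n = 3: gcd(3, 12) = 3.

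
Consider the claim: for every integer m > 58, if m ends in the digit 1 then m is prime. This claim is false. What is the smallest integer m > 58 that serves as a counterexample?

We need the least integer m > 58 for which m ends in the digit 1 but m is not prime.
m = 61: 61 ends in 1 and is prime.
m = 71: 71 ends in 1 and is prime.
m = 81: 81 ends in 1; 81 = 3 × 27, composite.
Hence m = 81 is a counterexample.

m = 81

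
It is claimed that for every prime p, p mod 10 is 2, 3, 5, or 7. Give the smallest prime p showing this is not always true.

p = 11

Check each prime p in order until the claim fails.
For p = 2, 3, 5, 7 the conclusion holds.
p = 11: 11 mod 10 = 1 — not in {2, 3, 5, 7}.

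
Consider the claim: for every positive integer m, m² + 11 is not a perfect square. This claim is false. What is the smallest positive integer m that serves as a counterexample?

m = 5

We need the least positive integer m for which m² + 11 is a perfect square.
For m = 1, 2, 3, 4 the conclusion holds.
m = 5: 5² + 11 = 36 = 6², a perfect square.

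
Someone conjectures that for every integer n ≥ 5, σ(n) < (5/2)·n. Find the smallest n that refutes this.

n = 24

A counterexample is any integer n ≥ 5 such that the claim fails; we check each in order.
The first 19 eligible values, up to n = 23, all satisfy the conclusion.
n = 24: σ(24) = 60; 60 ≥ 60.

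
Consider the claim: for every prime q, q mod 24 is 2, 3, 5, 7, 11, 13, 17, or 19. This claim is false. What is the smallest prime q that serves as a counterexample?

q = 23

Check each prime q in order until the claim fails.
q = 2: 2 mod 24 = 2.
q = 3: 3 mod 24 = 3.
q = 5: 5 mod 24 = 5.
q = 7: 7 mod 24 = 7.
q = 11: 11 mod 24 = 11.
q = 13: 13 mod 24 = 13.
q = 17: 17 mod 24 = 17.
q = 19: 19 mod 24 = 19.
q = 23: 23 mod 24 = 23 — not in {2, 3, 5, 7, 11, 13, 17, 19}.
So q = 23 is the smallest counterexample.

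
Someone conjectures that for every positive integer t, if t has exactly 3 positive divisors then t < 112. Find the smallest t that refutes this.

The first 4 eligible values, up to t = 49, all satisfy the conclusion.
t = 121: τ(121) = 3; 121 ≥ 112.

t = 121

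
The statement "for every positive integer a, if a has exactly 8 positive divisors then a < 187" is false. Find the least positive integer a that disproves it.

Check each positive integer a in order until a has exactly 8 positive divisors but the claim fails.
The first 28 eligible values, up to a = 186, all satisfy the conclusion.
a = 189: τ(189) = 8; 189 ≥ 187.
Thus a = 189 disproves the claim, and no smaller a works.

a = 189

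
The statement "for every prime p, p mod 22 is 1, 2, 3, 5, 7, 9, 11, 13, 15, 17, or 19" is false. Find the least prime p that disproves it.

p = 43

We need the least prime p for which the claim fails.
The first 13 eligible values, up to p = 41, all satisfy the conclusion.
p = 43: 43 mod 22 = 21 — not in {1, 2, 3, 5, 7, 9, 11, 13, 15, 17, 19}.
Thus p = 43 disproves the claim, and no smaller p works.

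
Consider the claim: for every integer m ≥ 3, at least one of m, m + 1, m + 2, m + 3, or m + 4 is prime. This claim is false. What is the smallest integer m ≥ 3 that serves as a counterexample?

A counterexample is any integer m ≥ 3 such that m, m + 1, m + 2, m + 3, m + 4 are all composite; we check each in order.
For m = 3, 4, 5, 6, …, 21, 22, 23 the conclusion holds.
m = 24: 24 = 2 × 12; 25 = 5 × 5; 26 = 2 × 13; 27 = 3 × 9; 28 = 2 × 14 — all composite.

m = 24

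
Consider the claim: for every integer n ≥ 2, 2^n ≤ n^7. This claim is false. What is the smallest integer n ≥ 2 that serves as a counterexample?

n = 37

For n = 2, 3, 4, 5, …, 34, 35, 36 the conclusion holds.
n = 37: 2^n = 137438953472 and n^7 = 94931877133, so 137438953472 > 94931877133.
Hence n = 37 is a counterexample.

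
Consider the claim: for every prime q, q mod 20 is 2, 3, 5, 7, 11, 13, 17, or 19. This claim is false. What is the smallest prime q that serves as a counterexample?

q = 29

A counterexample is any prime q such that the claim fails; we check each in order.
The first 9 eligible values, up to q = 23, all satisfy the conclusion.
q = 29: 29 mod 20 = 9 — not in {2, 3, 5, 7, 11, 13, 17, 19}.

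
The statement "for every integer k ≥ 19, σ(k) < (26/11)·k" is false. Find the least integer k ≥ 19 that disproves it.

We need the least integer k ≥ 19 for which the claim fails.
The first 5 eligible values, up to k = 23, all satisfy the conclusion.
k = 24: σ(24) = 60; 60 ≥ 624/11.

k = 24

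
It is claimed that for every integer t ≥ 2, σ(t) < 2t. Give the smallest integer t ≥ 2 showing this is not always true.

A counterexample is any integer t ≥ 2 such that the claim fails; we check each in order.
The first 4 eligible values, up to t = 5, all satisfy the conclusion.
t = 6: σ(6) = 12; 12 ≥ 12.
Thus t = 6 disproves the claim, and no smaller t works.

t = 6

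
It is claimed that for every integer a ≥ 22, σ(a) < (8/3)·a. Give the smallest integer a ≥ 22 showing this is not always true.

a = 60

The first 38 eligible values, up to a = 59, all satisfy the conclusion.
a = 60: σ(60) = 168; 168 ≥ 160.
Thus a = 60 disproves the claim, and no smaller a works.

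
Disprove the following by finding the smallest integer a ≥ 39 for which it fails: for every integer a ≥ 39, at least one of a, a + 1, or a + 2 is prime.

A counterexample is any integer a ≥ 39 such that a, a + 1, a + 2 are all composite; we check each in order.
a = 39: 41 is prime.
a = 40: 41 is prime.
a = 41: 41 is prime.
a = 42: 43 is prime.
a = 43: 43 is prime.
a = 44: 44 = 2 × 22; 45 = 3 × 15; 46 = 2 × 23 — all composite.

a = 44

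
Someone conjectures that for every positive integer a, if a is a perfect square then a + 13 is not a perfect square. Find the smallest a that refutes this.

Check each positive integer a in order until a is a perfect square but a + 13 is a perfect square.
For a = 1, 4, 9, 16, 25 the conclusion holds.
a = 36: 36 = 6² and 36 + 13 = 49 = 7².

a = 36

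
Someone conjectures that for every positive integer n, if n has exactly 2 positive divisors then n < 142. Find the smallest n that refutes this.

n = 149

A counterexample is any positive integer n such that n has exactly 2 positive divisors but the claim fails; we check each in order.
For n = 2, 3, 5, 7, …, 131, 137, 139 the conclusion holds.
n = 149: τ(149) = 2; 149 ≥ 142.
Thus n = 149 disproves the claim, and no smaller n works.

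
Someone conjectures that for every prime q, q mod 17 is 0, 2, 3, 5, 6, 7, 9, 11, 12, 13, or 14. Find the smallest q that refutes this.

q = 59

We need the least prime q for which the claim fails.
For q = 2, 3, 5, 7, …, 43, 47, 53 the conclusion holds.
q = 59: 59 mod 17 = 8 — not in {0, 2, 3, 5, 6, 7, 9, 11, 12, 13, 14}.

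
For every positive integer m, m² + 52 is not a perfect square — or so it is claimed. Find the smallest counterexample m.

A counterexample is any positive integer m such that m² + 52 is a perfect square; we check each in order.
For m = 1, 2, 3, 4, …, 9, 10, 11 the conclusion holds.
m = 12: 12² + 52 = 196 = 14², a perfect square.

m = 12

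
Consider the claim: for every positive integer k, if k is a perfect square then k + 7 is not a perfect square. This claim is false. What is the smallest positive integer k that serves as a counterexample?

A counterexample is any positive integer k such that k is a perfect square but k + 7 is a perfect square; we check each in order.
For k = 1, 4 the conclusion holds.
k = 9: 9 = 3² and 9 + 7 = 16 = 4².
So k = 9 is the smallest counterexample.

k = 9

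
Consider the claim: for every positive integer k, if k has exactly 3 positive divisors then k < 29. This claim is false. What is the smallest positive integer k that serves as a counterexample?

k = 4: τ(4) = 3; 4 < 29.
k = 9: τ(9) = 3; 9 < 29.
k = 25: τ(25) = 3; 25 < 29.
k = 49: τ(49) = 3; 49 ≥ 29.
So k = 49 is the smallest counterexample.

k = 49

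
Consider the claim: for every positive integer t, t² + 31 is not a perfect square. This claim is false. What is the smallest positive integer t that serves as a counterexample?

A counterexample is any positive integer t such that t² + 31 is a perfect square; we check each in order.
The first 14 eligible values, up to t = 14, all satisfy the conclusion.
t = 15: 15² + 31 = 256 = 16², a perfect square.

t = 15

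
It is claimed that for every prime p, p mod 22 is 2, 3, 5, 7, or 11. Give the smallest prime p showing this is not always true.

p = 13

Check each prime p in order until the claim fails.
The first 5 eligible values, up to p = 11, all satisfy the conclusion.
p = 13: 13 mod 22 = 13 — not in {2, 3, 5, 7, 11}.
Thus p = 13 disproves the claim, and no smaller p works.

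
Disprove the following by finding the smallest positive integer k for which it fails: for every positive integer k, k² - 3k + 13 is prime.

A counterexample is any positive integer k such that k² - 3k + 13 is not prime; we check each in order.
The first 11 eligible values, up to k = 11, all satisfy the conclusion.
k = 12: k² - 3k + 13 = 121 = 11 × 11, composite.

k = 12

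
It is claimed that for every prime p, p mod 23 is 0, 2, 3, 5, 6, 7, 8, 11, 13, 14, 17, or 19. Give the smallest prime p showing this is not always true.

Check each prime p in order until the claim fails.
The first 12 eligible values, up to p = 37, all satisfy the conclusion.
p = 41: 41 mod 23 = 18 — not in {0, 2, 3, 5, 6, 7, 8, 11, 13, 14, 17, 19}.
So p = 41 is the smallest counterexample.

p = 41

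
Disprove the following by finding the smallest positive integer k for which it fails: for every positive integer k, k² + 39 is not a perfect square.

k = 5

We need the least positive integer k for which k² + 39 is a perfect square.
For k = 1, 2, 3, 4 the conclusion holds.
k = 5: 5² + 39 = 64 = 8², a perfect square.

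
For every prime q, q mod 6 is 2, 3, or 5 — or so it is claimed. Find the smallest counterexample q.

q = 7

We need the least prime q for which the claim fails.
q = 2: 2 mod 6 = 2.
q = 3: 3 mod 6 = 3.
q = 5: 5 mod 6 = 5.
q = 7: 7 mod 6 = 1 — not in {2, 3, 5}.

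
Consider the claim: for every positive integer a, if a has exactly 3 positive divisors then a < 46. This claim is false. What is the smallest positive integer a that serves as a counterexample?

a = 4: τ(4) = 3; 4 < 46.
a = 9: τ(9) = 3; 9 < 46.
a = 25: τ(25) = 3; 25 < 46.
a = 49: τ(49) = 3; 49 ≥ 46.

a = 49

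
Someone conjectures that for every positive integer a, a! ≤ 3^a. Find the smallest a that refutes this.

We need the least positive integer a for which a! > 3^a.
The first 6 eligible values, up to a = 6, all satisfy the conclusion.
a = 7: a! = 5040 and 3^a = 2187, so 5040 > 2187.

a = 7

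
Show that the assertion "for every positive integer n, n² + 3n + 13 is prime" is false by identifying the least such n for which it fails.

n = 9

Check each positive integer n in order until n² + 3n + 13 is not prime.
For n = 1, 2, 3, 4, 5, 6, 7, 8 the conclusion holds.
n = 9: n² + 3n + 13 = 121 = 11 × 11, composite.
Thus n = 9 disproves the claim, and no smaller n works.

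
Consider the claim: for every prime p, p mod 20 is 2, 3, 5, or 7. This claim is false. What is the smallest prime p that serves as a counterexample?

A counterexample is any prime p such that the claim fails; we check each in order.
The first 4 eligible values, up to p = 7, all satisfy the conclusion.
p = 11: 11 mod 20 = 11 — not in {2, 3, 5, 7}.

p = 11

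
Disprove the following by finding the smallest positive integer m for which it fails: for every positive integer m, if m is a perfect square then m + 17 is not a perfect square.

Check each positive integer m in order until m is a perfect square but m + 17 is a perfect square.
m = 1: 1 + 17 = 18, not a perfect square.
m = 4: 4 + 17 = 21, not a perfect square.
m = 9: 9 + 17 = 26, not a perfect square.
m = 16: 16 + 17 = 33, not a perfect square.
m = 25: 25 + 17 = 42, not a perfect square.
m = 36: 36 + 17 = 53, not a perfect square.
m = 49: 49 + 17 = 66, not a perfect square.
m = 64: 64 = 8² and 64 + 17 = 81 = 9².
So m = 64 is the smallest counterexample.

m = 64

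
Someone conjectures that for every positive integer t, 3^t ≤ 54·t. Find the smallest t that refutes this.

t = 6

For t = 1, 2, 3, 4, 5 the conclusion holds.
t = 6: 3^t = 729 and 54·t = 324, so 729 > 324.
So t = 6 is the smallest counterexample.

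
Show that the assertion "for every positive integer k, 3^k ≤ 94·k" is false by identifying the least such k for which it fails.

We need the least positive integer k for which 3^k > 94·k.
The first 5 eligible values, up to k = 5, all satisfy the conclusion.
k = 6: 3^k = 729 and 94·k = 564, so 729 > 564.
Hence k = 6 is a counterexample.

k = 6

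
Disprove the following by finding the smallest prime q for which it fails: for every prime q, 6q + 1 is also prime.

q = 19

We need the least prime q for which 6q + 1 is not prime.
For q = 2, 3, 5, 7, 11, 13, 17 the conclusion holds.
q = 19: 6q + 1 = 115 = 5 × 23, not prime.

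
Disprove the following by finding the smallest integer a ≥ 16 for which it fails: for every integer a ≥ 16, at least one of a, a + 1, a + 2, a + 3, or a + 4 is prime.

a = 24

Check each integer a ≥ 16 in order until a, a + 1, a + 2, a + 3, a + 4 are all composite.
For a = 16, 17, 18, 19, 20, 21, 22, 23 the conclusion holds.
a = 24: 24 = 2 × 12; 25 = 5 × 5; 26 = 2 × 13; 27 = 3 × 9; 28 = 2 × 14 — all composite.
Hence a = 24 is a counterexample.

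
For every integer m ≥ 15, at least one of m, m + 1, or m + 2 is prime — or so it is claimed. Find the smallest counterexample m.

Check each integer m ≥ 15 in order until m, m + 1, m + 2 are all composite.
The first 5 eligible values, up to m = 19, all satisfy the conclusion.
m = 20: 20 = 2 × 10; 21 = 3 × 7; 22 = 2 × 11 — all composite.
So m = 20 is the smallest counterexample.

m = 20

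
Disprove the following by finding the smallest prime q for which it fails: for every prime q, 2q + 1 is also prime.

q = 7

For q = 2, 3, 5 the conclusion holds.
q = 7: 2q + 1 = 15 = 3 × 5, not prime.
Thus q = 7 disproves the claim, and no smaller q works.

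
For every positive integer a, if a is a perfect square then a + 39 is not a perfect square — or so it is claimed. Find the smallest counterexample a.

We need the least positive integer a for which a is a perfect square but a + 39 is a perfect square.
For a = 1, 4, 9, 16 the conclusion holds.
a = 25: 25 = 5² and 25 + 39 = 64 = 8².

a = 25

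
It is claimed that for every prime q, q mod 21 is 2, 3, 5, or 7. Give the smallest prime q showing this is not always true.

q = 2: 2 mod 21 = 2.
q = 3: 3 mod 21 = 3.
q = 5: 5 mod 21 = 5.
q = 7: 7 mod 21 = 7.
q = 11: 11 mod 21 = 11 — not in {2, 3, 5, 7}.

q = 11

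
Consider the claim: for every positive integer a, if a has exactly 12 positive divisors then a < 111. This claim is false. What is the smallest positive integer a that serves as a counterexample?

a = 126

Check each positive integer a in order until a has exactly 12 positive divisors but the claim fails.
For a = 60, 72, 84, 90, 96, 108 the conclusion holds.
a = 126: τ(126) = 12; 126 ≥ 111.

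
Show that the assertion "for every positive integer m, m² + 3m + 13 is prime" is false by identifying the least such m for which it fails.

The first 8 eligible values, up to m = 8, all satisfy the conclusion.
m = 9: m² + 3m + 13 = 121 = 11 × 11, composite.
Hence m = 9 is a counterexample.

m = 9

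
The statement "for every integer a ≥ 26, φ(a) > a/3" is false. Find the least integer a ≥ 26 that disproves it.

Check each integer a ≥ 26 in order until the claim fails.
a = 26: φ(26) = 12 and 26/3 = 26/3, so φ(26) > 26/3.
a = 27: φ(27) = 18 and 27/3 = 9, so φ(27) > 27/3.
a = 28: φ(28) = 12 and 28/3 = 28/3, so φ(28) > 28/3.
a = 29: φ(29) = 28 and 29/3 = 29/3, so φ(29) > 29/3.
a = 30: φ(30) = 8 and 30/3 = 10, so φ(30) ≤ 30/3.

a = 30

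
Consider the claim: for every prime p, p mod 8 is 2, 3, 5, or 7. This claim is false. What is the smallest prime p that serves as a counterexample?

p = 17

Check each prime p in order until the claim fails.
For p = 2, 3, 5, 7, 11, 13 the conclusion holds.
p = 17: 17 mod 8 = 1 — not in {2, 3, 5, 7}.
Thus p = 17 disproves the claim, and no smaller p works.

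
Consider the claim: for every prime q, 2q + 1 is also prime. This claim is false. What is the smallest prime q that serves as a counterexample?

A counterexample is any prime q such that 2q + 1 is not prime; we check each in order.
q = 2: 2q + 1 = 5, prime.
q = 3: 2q + 1 = 7, prime.
q = 5: 2q + 1 = 11, prime.
q = 7: 2q + 1 = 15 = 3 × 5, not prime.

q = 7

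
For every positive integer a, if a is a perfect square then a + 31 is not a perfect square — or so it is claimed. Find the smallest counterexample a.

We need the least positive integer a for which a is a perfect square but a + 31 is a perfect square.
The first 14 eligible values, up to a = 196, all satisfy the conclusion.
a = 225: 225 = 15² and 225 + 31 = 256 = 16².

a = 225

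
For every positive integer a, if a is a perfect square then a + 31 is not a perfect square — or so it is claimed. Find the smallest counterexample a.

a = 225

Check each positive integer a in order until a is a perfect square but a + 31 is a perfect square.
For a = 1, 4, 9, 16, …, 144, 169, 196 the conclusion holds.
a = 225: 225 = 15² and 225 + 31 = 256 = 16².
So a = 225 is the smallest counterexample.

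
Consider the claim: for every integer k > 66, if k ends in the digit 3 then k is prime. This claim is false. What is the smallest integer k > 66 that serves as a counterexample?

A counterexample is any integer k > 66 such that k ends in the digit 3 but k is not prime; we check each in order.
For k = 73, 83 the conclusion holds.
k = 93: 93 ends in 3; 93 = 3 × 31, composite.
Thus k = 93 disproves the claim, and no smaller k works.

k = 93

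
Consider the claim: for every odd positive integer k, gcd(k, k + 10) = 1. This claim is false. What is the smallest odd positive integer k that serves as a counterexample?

Check each odd positive integer k in order until gcd(k, k + 10) > 1.
For k = 1, 3 the conclusion holds.
k = 5: gcd(5, 15) = 5.
So k = 5 is the smallest counterexample.

k = 5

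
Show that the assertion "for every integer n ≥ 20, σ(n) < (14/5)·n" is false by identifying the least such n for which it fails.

n = 60

For n = 20, 21, 22, 23, …, 57, 58, 59 the conclusion holds.
n = 60: σ(60) = 168; 168 ≥ 168.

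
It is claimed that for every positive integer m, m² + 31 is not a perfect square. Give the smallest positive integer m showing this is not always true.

Check each positive integer m in order until m² + 31 is a perfect square.
For m = 1, 2, 3, 4, …, 12, 13, 14 the conclusion holds.
m = 15: 15² + 31 = 256 = 16², a perfect square.

m = 15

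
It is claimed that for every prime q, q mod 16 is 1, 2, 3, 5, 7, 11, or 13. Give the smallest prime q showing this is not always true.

q = 31

Check each prime q in order until the claim fails.
For q = 2, 3, 5, 7, 11, 13, 17, 19, 23, 29 the conclusion holds.
q = 31: 31 mod 16 = 15 — not in {1, 2, 3, 5, 7, 11, 13}.
Thus q = 31 disproves the claim, and no smaller q works.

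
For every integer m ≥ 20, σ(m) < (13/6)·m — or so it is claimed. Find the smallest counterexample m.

A counterexample is any integer m ≥ 20 such that the claim fails; we check each in order.
For m = 20, 21, 22, 23 the conclusion holds.
m = 24: σ(24) = 60; 60 ≥ 52.
Hence m = 24 is a counterexample.

m = 24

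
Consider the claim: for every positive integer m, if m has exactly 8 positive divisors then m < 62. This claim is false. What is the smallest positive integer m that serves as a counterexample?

m = 66

A counterexample is any positive integer m such that m has exactly 8 positive divisors but the claim fails; we check each in order.
The first 6 eligible values, up to m = 56, all satisfy the conclusion.
m = 66: τ(66) = 8; 66 ≥ 62.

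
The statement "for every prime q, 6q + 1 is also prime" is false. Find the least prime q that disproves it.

q = 19

Check each prime q in order until 6q + 1 is not prime.
The first 7 eligible values, up to q = 17, all satisfy the conclusion.
q = 19: 6q + 1 = 115 = 5 × 23, not prime.
So q = 19 is the smallest counterexample.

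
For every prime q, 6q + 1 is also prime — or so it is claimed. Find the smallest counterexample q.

q = 19

We need the least prime q for which 6q + 1 is not prime.
q = 2: 6q + 1 = 13, prime.
q = 3: 6q + 1 = 19, prime.
q = 5: 6q + 1 = 31, prime.
q = 7: 6q + 1 = 43, prime.
q = 11: 6q + 1 = 67, prime.
q = 13: 6q + 1 = 79, prime.
q = 17: 6q + 1 = 103, prime.
q = 19: 6q + 1 = 115 = 5 × 23, not prime.
So q = 19 is the smallest counterexample.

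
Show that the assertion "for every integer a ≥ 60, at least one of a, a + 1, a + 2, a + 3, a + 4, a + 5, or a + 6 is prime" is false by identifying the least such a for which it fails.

a = 90

We need the least integer a ≥ 60 for which a, a + 1, a + 2, a + 3, a + 4, a + 5, a + 6 are all composite.
For a = 60, 61, 62, 63, …, 87, 88, 89 the conclusion holds.
a = 90: 90 = 2 × 45; 91 = 7 × 13; 92 = 2 × 46; 93 = 3 × 31; 94 = 2 × 47; 95 = 5 × 19; 96 = 2 × 48 — all composite.
Hence a = 90 is a counterexample.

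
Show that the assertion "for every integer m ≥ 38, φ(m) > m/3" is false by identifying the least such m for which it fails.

m = 42

Check each integer m ≥ 38 in order until the claim fails.
For m = 38, 39, 40, 41 the conclusion holds.
m = 42: φ(42) = 12 and 42/3 = 14, so φ(42) ≤ 42/3.
Thus m = 42 disproves the claim, and no smaller m works.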